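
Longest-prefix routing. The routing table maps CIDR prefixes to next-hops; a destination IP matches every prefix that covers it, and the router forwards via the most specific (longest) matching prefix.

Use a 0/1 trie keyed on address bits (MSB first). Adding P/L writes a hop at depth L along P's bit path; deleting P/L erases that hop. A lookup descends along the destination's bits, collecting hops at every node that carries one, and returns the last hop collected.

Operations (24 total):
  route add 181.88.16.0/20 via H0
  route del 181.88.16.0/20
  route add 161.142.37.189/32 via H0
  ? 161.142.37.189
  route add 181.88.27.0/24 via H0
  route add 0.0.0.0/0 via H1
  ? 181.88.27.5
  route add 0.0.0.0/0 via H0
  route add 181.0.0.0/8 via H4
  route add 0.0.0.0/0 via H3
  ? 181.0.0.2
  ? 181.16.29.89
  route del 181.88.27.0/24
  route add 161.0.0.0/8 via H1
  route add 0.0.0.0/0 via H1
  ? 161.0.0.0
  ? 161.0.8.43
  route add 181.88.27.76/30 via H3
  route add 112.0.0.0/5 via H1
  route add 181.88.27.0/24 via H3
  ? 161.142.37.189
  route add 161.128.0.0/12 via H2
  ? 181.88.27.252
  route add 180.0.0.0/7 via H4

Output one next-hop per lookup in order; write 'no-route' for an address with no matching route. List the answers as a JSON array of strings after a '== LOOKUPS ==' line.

Process each operation:
  add 181.88.16.0/20 -> H0 at depth 20
  - 181.88.16.0/20 clear@20
  add 161.142.37.189/32 -> H0 at depth 32
  Q 161.142.37.189: descend 10100001100011100010010110111101 ; hops seen [H0] ; pick H0
  add 181.88.27.0/24 -> H0 at depth 24
  add 0.0.0.0/0 -> H1 at depth 0
  Q 181.88.27.5: descend 101101010101100000011011 ; hops seen [H1,H0] ; pick H0
  add 0.0.0.0/0 -> H0 at depth 0
  add 181.0.0.0/8 -> H4 at depth 8
  add 0.0.0.0/0 -> H3 at depth 0
  Q 181.0.0.2: descend 101101010 ; hops seen [H3,H4] ; pick H4
  Q 181.16.29.89: descend 101101010 ; hops seen [H3,H4] ; pick H4
  - 181.88.27.0/24 clear@24
  add 161.0.0.0/8 -> H1 at depth 8
  add 0.0.0.0/0 -> H1 at depth 0
  Q 161.0.0.0: descend 10100001 ; hops seen [H1,H1] ; pick H1
  Q 161.0.8.43: descend 10100001 ; hops seen [H1,H1] ; pick H1
  add 181.88.27.76/30 -> H3 at depth 30
  add 112.0.0.0/5 -> H1 at depth 5
  add 181.88.27.0/24 -> H3 at depth 24
  Q 161.142.37.189: descend 10100001100011100010010110111101 ; hops seen [H1,H1,H0] ; pick H0
  add 161.128.0.0/12 -> H2 at depth 12
  Q 181.88.27.252: descend 101101010101100000011011 ; hops seen [H1,H4,H3] ; pick H3
  add 180.0.0.0/7 -> H4 at depth 7

== LOOKUPS ==
["H0","H0","H4","H4","H1","H1","H0","H3"]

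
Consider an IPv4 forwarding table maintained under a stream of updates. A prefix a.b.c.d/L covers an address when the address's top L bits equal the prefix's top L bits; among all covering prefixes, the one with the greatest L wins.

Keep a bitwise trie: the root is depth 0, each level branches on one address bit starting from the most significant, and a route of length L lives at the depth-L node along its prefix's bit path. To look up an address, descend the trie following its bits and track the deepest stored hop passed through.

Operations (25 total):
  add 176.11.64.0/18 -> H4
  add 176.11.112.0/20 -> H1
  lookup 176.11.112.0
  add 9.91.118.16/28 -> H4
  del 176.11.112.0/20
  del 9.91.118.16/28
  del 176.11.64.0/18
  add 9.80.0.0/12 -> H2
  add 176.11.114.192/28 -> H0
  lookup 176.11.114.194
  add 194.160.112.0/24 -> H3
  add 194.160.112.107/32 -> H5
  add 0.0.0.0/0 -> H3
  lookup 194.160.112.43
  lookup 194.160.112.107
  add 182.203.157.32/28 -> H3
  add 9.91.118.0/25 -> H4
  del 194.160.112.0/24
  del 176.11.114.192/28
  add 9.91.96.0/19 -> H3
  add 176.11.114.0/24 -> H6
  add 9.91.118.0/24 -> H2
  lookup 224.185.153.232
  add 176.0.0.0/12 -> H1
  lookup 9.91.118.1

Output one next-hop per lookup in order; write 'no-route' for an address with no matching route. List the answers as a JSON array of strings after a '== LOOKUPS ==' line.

Trace:
  add 176.11.64.0/18 -> H4 at depth 18
  add 176.11.112.0/20 -> H1 at depth 20
  Q 176.11.112.0: descend 10110000000010110111 ; hops seen [H4,H1] ; pick H1
  add 9.91.118.16/28 -> H4 at depth 28
  - 176.11.112.0/20 clear@20
  - 9.91.118.16/28 clear@28
  - 176.11.64.0/18 clear@18
  add 9.80.0.0/12 -> H2 at depth 12
  add 176.11.114.192/28 -> H0 at depth 28
  Q 176.11.114.194: descend 1011000000001011011100101100 ; hops seen [H0] ; pick H0
  add 194.160.112.0/24 -> H3 at depth 24
  add 194.160.112.107/32 -> H5 at depth 32
  add 0.0.0.0/0 -> H3 at depth 0
  Q 194.160.112.43: descend 1100001010100000011100000 ; hops seen [H3,H3] ; pick H3
  Q 194.160.112.107: descend 11000010101000000111000001101011 ; hops seen [H3,H3,H5] ; pick H5
  add 182.203.157.32/28 -> H3 at depth 28
  add 9.91.118.0/25 -> H4 at depth 25
  - 194.160.112.0/24 clear@24
  - 176.11.114.192/28 clear@28
  add 9.91.96.0/19 -> H3 at depth 19
  add 176.11.114.0/24 -> H6 at depth 24
  add 9.91.118.0/24 -> H2 at depth 24
  Q 224.185.153.232: descend 11 ; hops seen [H3] ; pick H3
  add 176.0.0.0/12 -> H1 at depth 12
  Q 9.91.118.1: descend 000010010101101101110110000 ; hops seen [H3,H2,H3,H2,H4] ; pick H4

== LOOKUPS ==
["H1","H0","H3","H5","H3","H4"]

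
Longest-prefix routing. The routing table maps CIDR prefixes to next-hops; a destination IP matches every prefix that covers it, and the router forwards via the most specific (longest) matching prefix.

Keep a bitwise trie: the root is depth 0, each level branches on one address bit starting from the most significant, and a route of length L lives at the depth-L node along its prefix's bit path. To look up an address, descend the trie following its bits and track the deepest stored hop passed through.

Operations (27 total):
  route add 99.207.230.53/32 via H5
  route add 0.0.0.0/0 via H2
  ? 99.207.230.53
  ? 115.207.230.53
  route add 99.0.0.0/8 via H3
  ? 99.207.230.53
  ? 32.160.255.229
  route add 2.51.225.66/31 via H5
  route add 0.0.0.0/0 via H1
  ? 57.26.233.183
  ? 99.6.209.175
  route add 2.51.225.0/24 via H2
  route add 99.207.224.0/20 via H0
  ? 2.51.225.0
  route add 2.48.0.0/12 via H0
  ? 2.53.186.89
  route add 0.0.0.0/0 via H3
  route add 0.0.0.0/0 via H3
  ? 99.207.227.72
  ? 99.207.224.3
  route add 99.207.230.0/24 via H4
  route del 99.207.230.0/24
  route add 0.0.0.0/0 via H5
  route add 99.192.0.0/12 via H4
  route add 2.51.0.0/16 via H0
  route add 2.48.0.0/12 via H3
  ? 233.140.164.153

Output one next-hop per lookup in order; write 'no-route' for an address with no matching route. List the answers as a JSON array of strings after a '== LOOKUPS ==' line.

Process each operation:
  + 99.207.230.53/32 (H5) depth=32
  + 0.0.0.0/0 (H2) depth=0
  lookup 99.207.230.53: bits 01100011110011111110011000110101 walk d0:H2→d1:-→d2:-→d3:-→d4:-→d5:-→d6:-→d7:-→d8:-→d9:-→d10:-→d11:-→d12:-→d13:-→d14:-→d15:-→d16:-→d17:-→d18:-→d19:-→d20:-→d21:-→d22:-→d23:-→d24:-→d25:-→d26:-→d27:-→d28:-→d29:-→d30:-→d31:-→d32:H5 -> H5
  lookup 115.207.230.53: bits 011 walk d0:H2→d1:-→d2:-→d3:- -> H2
  + 99.0.0.0/8 (H3) depth=8
  lookup 99.207.230.53: bits 01100011110011111110011000110101 walk d0:H2→d1:-→d2:-→d3:-→d4:-→d5:-→d6:-→d7:-→d8:H3→d9:-→d10:-→d11:-→d12:-→d13:-→d14:-→d15:-→d16:-→d17:-→d18:-→d19:-→d20:-→d21:-→d22:-→d23:-→d24:-→d25:-→d26:-→d27:-→d28:-→d29:-→d30:-→d31:-→d32:H5 -> H5
  lookup 32.160.255.229: bits 0 walk d0:H2→d1:- -> H2
  + 2.51.225.66/31 (H5) depth=31
  + 0.0.0.0/0 (H1) depth=0
  lookup 57.26.233.183: bits 00 walk d0:H1→d1:-→d2:- -> H1
  lookup 99.6.209.175: bits 01100011 walk d0:H1→d1:-→d2:-→d3:-→d4:-→d5:-→d6:-→d7:-→d8:H3 -> H3
  + 2.51.225.0/24 (H2) depth=24
  + 99.207.224.0/20 (H0) depth=20
  lookup 2.51.225.0: bits 0000001000110011111000010 walk d0:H1→d1:-→d2:-→d3:-→d4:-→d5:-→d6:-→d7:-→d8:-→d9:-→d10:-→d11:-→d12:-→d13:-→d14:-→d15:-→d16:-→d17:-→d18:-→d19:-→d20:-→d21:-→d22:-→d23:-→d24:H2→d25:- -> H2
  + 2.48.0.0/12 (H0) depth=12
  lookup 2.53.186.89: bits 0000001000110 walk d0:H1→d1:-→d2:-→d3:-→d4:-→d5:-→d6:-→d7:-→d8:-→d9:-→d10:-→d11:-→d12:H0→d13:- -> H0
  + 0.0.0.0/0 (H3) depth=0
  + 0.0.0.0/0 (H3) depth=0
  lookup 99.207.227.72: bits 011000111100111111100 walk d0:H3→d1:-→d2:-→d3:-→d4:-→d5:-→d6:-→d7:-→d8:H3→d9:-→d10:-→d11:-→d12:-→d13:-→d14:-→d15:-→d16:-→d17:-→d18:-→d19:-→d20:H0→d21:- -> H0
  lookup 99.207.224.3: bits 011000111100111111100 walk d0:H3→d1:-→d2:-→d3:-→d4:-→d5:-→d6:-→d7:-→d8:H3→d9:-→d10:-→d11:-→d12:-→d13:-→d14:-→d15:-→d16:-→d17:-→d18:-→d19:-→d20:H0→d21:- -> H0
  + 99.207.230.0/24 (H4) depth=24
  - 99.207.230.0/24 clear@24
  + 0.0.0.0/0 (H5) depth=0
  + 99.192.0.0/12 (H4) depth=12
  + 2.51.0.0/16 (H0) depth=16
  + 2.48.0.0/12 (H3) depth=12
  lookup 233.140.164.153: bits ε walk d0:H5 -> H5

== LOOKUPS ==
["H5","H2","H5","H2","H1","H3","H2","H0","H0","H0","H5"]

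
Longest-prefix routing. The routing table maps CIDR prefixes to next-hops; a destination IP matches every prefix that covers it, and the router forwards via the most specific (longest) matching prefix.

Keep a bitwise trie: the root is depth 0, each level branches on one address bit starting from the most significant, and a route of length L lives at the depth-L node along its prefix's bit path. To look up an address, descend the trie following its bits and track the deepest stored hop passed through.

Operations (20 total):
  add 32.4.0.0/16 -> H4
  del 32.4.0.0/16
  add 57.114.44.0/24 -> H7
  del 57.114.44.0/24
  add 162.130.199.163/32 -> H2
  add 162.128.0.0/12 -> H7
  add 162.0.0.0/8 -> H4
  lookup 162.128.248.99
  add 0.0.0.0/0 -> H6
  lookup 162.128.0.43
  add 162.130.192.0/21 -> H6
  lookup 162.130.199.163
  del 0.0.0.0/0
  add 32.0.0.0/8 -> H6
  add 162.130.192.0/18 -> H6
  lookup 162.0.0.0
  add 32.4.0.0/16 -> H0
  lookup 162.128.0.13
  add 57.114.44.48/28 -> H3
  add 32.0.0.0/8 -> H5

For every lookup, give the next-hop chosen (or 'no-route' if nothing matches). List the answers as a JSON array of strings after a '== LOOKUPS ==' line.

Process each operation:
  + 32.4.0.0/16 (H4) depth=16
  del 32.4.0.0/16 (clear depth 16)
  + 57.114.44.0/24 (H7) depth=24
  del 57.114.44.0/24 (clear depth 24)
  + 162.130.199.163/32 (H2) depth=32
  + 162.128.0.0/12 (H7) depth=12
  + 162.0.0.0/8 (H4) depth=8
  Q 162.128.248.99: descend 10100010100000 ; hops seen [H4,H7] ; pick H7
  + 0.0.0.0/0 (H6) depth=0
  Q 162.128.0.43: descend 10100010100000 ; hops seen [H6,H4,H7] ; pick H7
  + 162.130.192.0/21 (H6) depth=21
  Q 162.130.199.163: descend 10100010100000101100011110100011 ; hops seen [H6,H4,H7,H6,H2] ; pick H2
  del 0.0.0.0/0 (clear depth 0)
  + 32.0.0.0/8 (H6) depth=8
  + 162.130.192.0/18 (H6) depth=18
  Q 162.0.0.0: descend 10100010 ; hops seen [H4] ; pick H4
  + 32.4.0.0/16 (H0) depth=16
  Q 162.128.0.13: descend 10100010100000 ; hops seen [H4,H7] ; pick H7
  + 57.114.44.48/28 (H3) depth=28
  + 32.0.0.0/8 (H5) depth=8

== LOOKUPS ==
["H7","H7","H2","H4","H7"]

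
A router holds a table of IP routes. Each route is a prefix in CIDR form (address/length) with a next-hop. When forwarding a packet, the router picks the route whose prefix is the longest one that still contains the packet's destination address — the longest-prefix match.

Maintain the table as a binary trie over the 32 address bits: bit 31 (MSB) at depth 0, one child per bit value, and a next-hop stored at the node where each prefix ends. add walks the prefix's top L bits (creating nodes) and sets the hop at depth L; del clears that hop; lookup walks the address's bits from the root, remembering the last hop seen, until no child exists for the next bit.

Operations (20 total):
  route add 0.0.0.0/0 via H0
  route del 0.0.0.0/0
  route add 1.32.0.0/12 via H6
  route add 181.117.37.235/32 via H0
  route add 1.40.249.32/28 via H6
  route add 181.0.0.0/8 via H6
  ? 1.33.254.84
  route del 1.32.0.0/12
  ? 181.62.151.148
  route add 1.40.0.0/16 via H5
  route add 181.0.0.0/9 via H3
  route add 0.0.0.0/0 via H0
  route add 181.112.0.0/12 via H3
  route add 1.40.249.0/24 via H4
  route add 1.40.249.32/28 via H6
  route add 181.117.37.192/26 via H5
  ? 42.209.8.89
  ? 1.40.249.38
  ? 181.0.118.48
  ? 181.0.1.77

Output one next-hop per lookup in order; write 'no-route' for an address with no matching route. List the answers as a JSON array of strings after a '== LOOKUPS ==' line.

Process each operation:
  + 0.0.0.0/0 (H0) depth=0
  - 0.0.0.0/0 clear@0
  + 1.32.0.0/12 (H6) depth=12
  + 181.117.37.235/32 (H0) depth=32
  + 1.40.249.32/28 (H6) depth=28
  + 181.0.0.0/8 (H6) depth=8
  lookup 1.33.254.84: bits 000000010010 walk d0:-→d1:-→d2:-→d3:-→d4:-→d5:-→d6:-→d7:-→d8:-→d9:-→d10:-→d11:-→d12:H6 -> H6
  - 1.32.0.0/12 clear@12
  lookup 181.62.151.148: bits 101101010 walk d0:-→d1:-→d2:-→d3:-→d4:-→d5:-→d6:-→d7:-→d8:H6→d9:- -> H6
  + 1.40.0.0/16 (H5) depth=16
  + 181.0.0.0/9 (H3) depth=9
  + 0.0.0.0/0 (H0) depth=0
  + 181.112.0.0/12 (H3) depth=12
  + 1.40.249.0/24 (H4) depth=24
  + 1.40.249.32/28 (H6) depth=28
  + 181.117.37.192/26 (H5) depth=26
  lookup 42.209.8.89: bits 00 walk d0:H0→d1:-→d2:- -> H0
  lookup 1.40.249.38: bits 0000000100101000111110010010 walk d0:H0→d1:-→d2:-→d3:-→d4:-→d5:-→d6:-→d7:-→d8:-→d9:-→d10:-→d11:-→d12:-→d13:-→d14:-→d15:-→d16:H5→d17:-→d18:-→d19:-→d20:-→d21:-→d22:-→d23:-→d24:H4→d25:-→d26:-→d27:-→d28:H6 -> H6
  lookup 181.0.118.48: bits 101101010 walk d0:H0→d1:-→d2:-→d3:-→d4:-→d5:-→d6:-→d7:-→d8:H6→d9:H3 -> H3
  lookup 181.0.1.77: bits 101101010 walk d0:H0→d1:-→d2:-→d3:-→d4:-→d5:-→d6:-→d7:-→d8:H6→d9:H3 -> H3

== LOOKUPS ==
["H6","H6","H0","H6","H3","H3"]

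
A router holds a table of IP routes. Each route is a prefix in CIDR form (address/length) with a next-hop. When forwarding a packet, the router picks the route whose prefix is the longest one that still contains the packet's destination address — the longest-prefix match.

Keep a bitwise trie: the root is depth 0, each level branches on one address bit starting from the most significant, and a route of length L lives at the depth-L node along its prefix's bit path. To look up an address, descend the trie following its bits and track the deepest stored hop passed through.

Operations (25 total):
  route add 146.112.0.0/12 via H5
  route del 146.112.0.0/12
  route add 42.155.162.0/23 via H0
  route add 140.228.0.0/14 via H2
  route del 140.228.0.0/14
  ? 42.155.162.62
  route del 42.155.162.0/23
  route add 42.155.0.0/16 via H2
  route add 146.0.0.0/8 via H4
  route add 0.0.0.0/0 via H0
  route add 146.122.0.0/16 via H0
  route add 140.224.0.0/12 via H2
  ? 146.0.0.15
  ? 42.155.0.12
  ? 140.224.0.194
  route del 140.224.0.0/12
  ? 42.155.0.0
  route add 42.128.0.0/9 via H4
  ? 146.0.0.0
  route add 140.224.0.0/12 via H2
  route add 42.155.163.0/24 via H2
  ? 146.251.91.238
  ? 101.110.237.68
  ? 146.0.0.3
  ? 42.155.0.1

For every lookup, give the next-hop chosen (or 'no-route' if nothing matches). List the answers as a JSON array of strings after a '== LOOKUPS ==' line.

Process each operation:
  + 146.112.0.0/12 (H5) depth=12
  del 146.112.0.0/12 (clear depth 12)
  + 42.155.162.0/23 (H0) depth=23
  + 140.228.0.0/14 (H2) depth=14
  del 140.228.0.0/14 (clear depth 14)
  Q 42.155.162.62: descend 00101010100110111010001 ; hops seen [H0] ; pick H0
  del 42.155.162.0/23 (clear depth 23)
  + 42.155.0.0/16 (H2) depth=16
  + 146.0.0.0/8 (H4) depth=8
  + 0.0.0.0/0 (H0) depth=0
  + 146.122.0.0/16 (H0) depth=16
  + 140.224.0.0/12 (H2) depth=12
  Q 146.0.0.15: descend 100100100 ; hops seen [H0,H4] ; pick H4
  Q 42.155.0.12: descend 0010101010011011 ; hops seen [H0,H2] ; pick H2
  Q 140.224.0.194: descend 1000110011100 ; hops seen [H0,H2] ; pick H2
  del 140.224.0.0/12 (clear depth 12)
  Q 42.155.0.0: descend 0010101010011011 ; hops seen [H0,H2] ; pick H2
  + 42.128.0.0/9 (H4) depth=9
  Q 146.0.0.0: descend 100100100 ; hops seen [H0,H4] ; pick H4
  + 140.224.0.0/12 (H2) depth=12
  + 42.155.163.0/24 (H2) depth=24
  Q 146.251.91.238: descend 10010010 ; hops seen [H0,H4] ; pick H4
  Q 101.110.237.68: descend 0 ; hops seen [H0] ; pick H0
  Q 146.0.0.3: descend 100100100 ; hops seen [H0,H4] ; pick H4
  Q 42.155.0.1: descend 0010101010011011 ; hops seen [H0,H4,H2] ; pick H2

== LOOKUPS ==
["H0","H4","H2","H2","H2","H4","H4","H0","H4","H2"]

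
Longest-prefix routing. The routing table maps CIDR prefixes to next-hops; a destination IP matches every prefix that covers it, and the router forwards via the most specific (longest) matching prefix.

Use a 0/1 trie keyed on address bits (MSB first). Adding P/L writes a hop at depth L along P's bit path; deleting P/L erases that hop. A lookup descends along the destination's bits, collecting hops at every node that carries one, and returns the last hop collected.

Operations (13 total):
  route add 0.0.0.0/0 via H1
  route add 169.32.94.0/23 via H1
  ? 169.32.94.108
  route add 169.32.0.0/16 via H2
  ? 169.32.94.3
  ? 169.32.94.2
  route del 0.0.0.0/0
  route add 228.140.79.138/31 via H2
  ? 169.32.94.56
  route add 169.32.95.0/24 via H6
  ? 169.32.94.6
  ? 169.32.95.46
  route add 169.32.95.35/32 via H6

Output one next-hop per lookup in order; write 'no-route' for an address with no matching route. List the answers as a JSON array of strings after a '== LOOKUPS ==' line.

Apply in order:
  + 0.0.0.0/0 (H1) depth=0
  + 169.32.94.0/23 (H1) depth=23
  ? 169.32.94.108  path d0:H1→d1:-→d2:-→d3:-→d4:-→d5:-→d6:-→d7:-→d8:-→d9:-→d10:-→d11:-→d12:-→d13:-→d14:-→d15:-→d16:-→d17:-→d18:-→d19:-→d20:-→d21:-→d22:-→d23:H1  best=H1
  + 169.32.0.0/16 (H2) depth=16
  ? 169.32.94.3  path d0:H1→d1:-→d2:-→d3:-→d4:-→d5:-→d6:-→d7:-→d8:-→d9:-→d10:-→d11:-→d12:-→d13:-→d14:-→d15:-→d16:H2→d17:-→d18:-→d19:-→d20:-→d21:-→d22:-→d23:H1  best=H1
  ? 169.32.94.2  path d0:H1→d1:-→d2:-→d3:-→d4:-→d5:-→d6:-→d7:-→d8:-→d9:-→d10:-→d11:-→d12:-→d13:-→d14:-→d15:-→d16:H2→d17:-→d18:-→d19:-→d20:-→d21:-→d22:-→d23:H1  best=H1
  del 0.0.0.0/0 (clear depth 0)
  + 228.140.79.138/31 (H2) depth=31
  ? 169.32.94.56  path d0:-→d1:-→d2:-→d3:-→d4:-→d5:-→d6:-→d7:-→d8:-→d9:-→d10:-→d11:-→d12:-→d13:-→d14:-→d15:-→d16:H2→d17:-→d18:-→d19:-→d20:-→d21:-→d22:-→d23:H1  best=H1
  + 169.32.95.0/24 (H6) depth=24
  ? 169.32.94.6  path d0:-→d1:-→d2:-→d3:-→d4:-→d5:-→d6:-→d7:-→d8:-→d9:-→d10:-→d11:-→d12:-→d13:-→d14:-→d15:-→d16:H2→d17:-→d18:-→d19:-→d20:-→d21:-→d22:-→d23:H1  best=H1
  ? 169.32.95.46  path d0:-→d1:-→d2:-→d3:-→d4:-→d5:-→d6:-→d7:-→d8:-→d9:-→d10:-→d11:-→d12:-→d13:-→d14:-→d15:-→d16:H2→d17:-→d18:-→d19:-→d20:-→d21:-→d22:-→d23:H1→d24:H6  best=H6
  + 169.32.95.35/32 (H6) depth=32

== LOOKUPS ==
["H1","H1","H1","H1","H1","H6"]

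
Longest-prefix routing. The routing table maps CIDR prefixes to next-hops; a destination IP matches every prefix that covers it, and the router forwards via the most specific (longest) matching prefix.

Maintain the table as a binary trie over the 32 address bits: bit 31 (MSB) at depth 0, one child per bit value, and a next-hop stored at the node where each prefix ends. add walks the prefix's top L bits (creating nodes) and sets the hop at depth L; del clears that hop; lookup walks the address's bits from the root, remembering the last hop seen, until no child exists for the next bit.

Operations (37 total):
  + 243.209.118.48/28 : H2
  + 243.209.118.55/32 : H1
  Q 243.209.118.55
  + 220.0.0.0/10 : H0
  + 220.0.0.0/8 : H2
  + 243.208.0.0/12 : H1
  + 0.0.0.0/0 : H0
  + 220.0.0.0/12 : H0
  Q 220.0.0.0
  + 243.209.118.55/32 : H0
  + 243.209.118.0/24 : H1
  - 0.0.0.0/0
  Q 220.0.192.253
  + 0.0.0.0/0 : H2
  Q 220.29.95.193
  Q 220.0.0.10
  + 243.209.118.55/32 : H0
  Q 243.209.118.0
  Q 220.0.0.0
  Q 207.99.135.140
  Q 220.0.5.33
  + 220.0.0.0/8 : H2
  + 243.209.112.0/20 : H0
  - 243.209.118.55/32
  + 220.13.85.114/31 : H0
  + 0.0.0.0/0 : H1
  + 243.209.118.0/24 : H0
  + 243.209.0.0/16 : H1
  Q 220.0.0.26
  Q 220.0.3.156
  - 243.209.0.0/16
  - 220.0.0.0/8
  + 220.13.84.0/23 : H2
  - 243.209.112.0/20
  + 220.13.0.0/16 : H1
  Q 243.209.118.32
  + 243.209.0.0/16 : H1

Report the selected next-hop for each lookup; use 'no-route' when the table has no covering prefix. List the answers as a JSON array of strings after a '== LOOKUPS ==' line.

Apply in order:
  + 243.209.118.48/28 (H2) depth=28
  + 243.209.118.55/32 (H1) depth=32
  Q 243.209.118.55: descend 11110011110100010111011000110111 ; hops seen [H2,H1] ; pick H1
  + 220.0.0.0/10 (H0) depth=10
  + 220.0.0.0/8 (H2) depth=8
  + 243.208.0.0/12 (H1) depth=12
  + 0.0.0.0/0 (H0) depth=0
  + 220.0.0.0/12 (H0) depth=12
  Q 220.0.0.0: descend 110111000000 ; hops seen [H0,H2,H0,H0] ; pick H0
  + 243.209.118.55/32 (H0) depth=32
  + 243.209.118.0/24 (H1) depth=24
  del 0.0.0.0/0 (clear depth 0)
  Q 220.0.192.253: descend 110111000000 ; hops seen [H2,H0,H0] ; pick H0
  + 0.0.0.0/0 (H2) depth=0
  Q 220.29.95.193: descend 11011100000 ; hops seen [H2,H2,H0] ; pick H0
  Q 220.0.0.10: descend 110111000000 ; hops seen [H2,H2,H0,H0] ; pick H0
  + 243.209.118.55/32 (H0) depth=32
  Q 243.209.118.0: descend 11110011110100010111011000 ; hops seen [H2,H1,H1] ; pick H1
  Q 220.0.0.0: descend 110111000000 ; hops seen [H2,H2,H0,H0] ; pick H0
  Q 207.99.135.140: descend 110 ; hops seen [H2] ; pick H2
  Q 220.0.5.33: descend 110111000000 ; hops seen [H2,H2,H0,H0] ; pick H0
  + 220.0.0.0/8 (H2) depth=8
  + 243.209.112.0/20 (H0) depth=20
  del 243.209.118.55/32 (clear depth 32)
  + 220.13.85.114/31 (H0) depth=31
  + 0.0.0.0/0 (H1) depth=0
  + 243.209.118.0/24 (H0) depth=24
  + 243.209.0.0/16 (H1) depth=16
  Q 220.0.0.26: descend 110111000000 ; hops seen [H1,H2,H0,H0] ; pick H0
  Q 220.0.3.156: descend 110111000000 ; hops seen [H1,H2,H0,H0] ; pick H0
  del 243.209.0.0/16 (clear depth 16)
  del 220.0.0.0/8 (clear depth 8)
  + 220.13.84.0/23 (H2) depth=23
  del 243.209.112.0/20 (clear depth 20)
  + 220.13.0.0/16 (H1) depth=16
  Q 243.209.118.32: descend 111100111101000101110110001 ; hops seen [H1,H1,H0] ; pick H0
  + 243.209.0.0/16 (H1) depth=16

== LOOKUPS ==
["H1","H0","H0","H0","H0","H1","H0","H2","H0","H0","H0","H0"]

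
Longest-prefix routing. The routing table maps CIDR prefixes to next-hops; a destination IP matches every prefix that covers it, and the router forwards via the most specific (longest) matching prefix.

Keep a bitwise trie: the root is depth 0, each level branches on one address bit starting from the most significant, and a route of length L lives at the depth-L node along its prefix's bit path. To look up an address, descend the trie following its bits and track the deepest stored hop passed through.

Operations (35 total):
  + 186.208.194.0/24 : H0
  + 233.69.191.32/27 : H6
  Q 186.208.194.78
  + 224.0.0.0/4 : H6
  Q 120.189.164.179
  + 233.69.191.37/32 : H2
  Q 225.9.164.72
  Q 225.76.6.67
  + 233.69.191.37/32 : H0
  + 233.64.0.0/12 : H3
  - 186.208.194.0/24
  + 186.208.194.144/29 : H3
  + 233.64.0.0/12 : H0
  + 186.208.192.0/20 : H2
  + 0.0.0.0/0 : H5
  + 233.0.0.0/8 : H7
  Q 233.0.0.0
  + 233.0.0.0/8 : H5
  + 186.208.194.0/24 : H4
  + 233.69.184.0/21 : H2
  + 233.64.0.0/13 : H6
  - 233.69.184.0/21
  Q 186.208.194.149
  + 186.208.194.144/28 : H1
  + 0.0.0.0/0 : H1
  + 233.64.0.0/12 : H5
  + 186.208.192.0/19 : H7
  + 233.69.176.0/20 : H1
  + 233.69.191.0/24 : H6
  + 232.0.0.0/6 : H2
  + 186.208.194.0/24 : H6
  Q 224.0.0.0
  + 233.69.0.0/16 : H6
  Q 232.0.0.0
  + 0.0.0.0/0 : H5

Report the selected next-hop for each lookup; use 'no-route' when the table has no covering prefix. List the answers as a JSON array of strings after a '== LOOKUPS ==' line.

Process each operation:
  add 186.208.194.0/24 -> H0 at depth 24
  add 233.69.191.32/27 -> H6 at depth 27
  Q 186.208.194.78: descend 101110101101000011000010 ; hops seen [H0] ; pick H0
  add 224.0.0.0/4 -> H6 at depth 4
  Q 120.189.164.179: descend ε ; hops seen [∅] ; pick no-route
  add 233.69.191.37/32 -> H2 at depth 32
  Q 225.9.164.72: descend 1110 ; hops seen [H6] ; pick H6
  Q 225.76.6.67: descend 1110 ; hops seen [H6] ; pick H6
  add 233.69.191.37/32 -> H0 at depth 32
  add 233.64.0.0/12 -> H3 at depth 12
  - 186.208.194.0/24 clear@24
  add 186.208.194.144/29 -> H3 at depth 29
  add 233.64.0.0/12 -> H0 at depth 12
  add 186.208.192.0/20 -> H2 at depth 20
  add 0.0.0.0/0 -> H5 at depth 0
  add 233.0.0.0/8 -> H7 at depth 8
  Q 233.0.0.0: descend 111010010 ; hops seen [H5,H6,H7] ; pick H7
  add 233.0.0.0/8 -> H5 at depth 8
  add 186.208.194.0/24 -> H4 at depth 24
  add 233.69.184.0/21 -> H2 at depth 21
  add 233.64.0.0/13 -> H6 at depth 13
  - 233.69.184.0/21 clear@21
  Q 186.208.194.149: descend 10111010110100001100001010010 ; hops seen [H5,H2,H4,H3] ; pick H3
  add 186.208.194.144/28 -> H1 at depth 28
  add 0.0.0.0/0 -> H1 at depth 0
  add 233.64.0.0/12 -> H5 at depth 12
  add 186.208.192.0/19 -> H7 at depth 19
  add 233.69.176.0/20 -> H1 at depth 20
  add 233.69.191.0/24 -> H6 at depth 24
  add 232.0.0.0/6 -> H2 at depth 6
  add 186.208.194.0/24 -> H6 at depth 24
  Q 224.0.0.0: descend 1110 ; hops seen [H1,H6] ; pick H6
  add 233.69.0.0/16 -> H6 at depth 16
  Q 232.0.0.0: descend 1110100 ; hops seen [H1,H6,H2] ; pick H2
  add 0.0.0.0/0 -> H5 at depth 0

== LOOKUPS ==
["H0","no-route","H6","H6","H7","H3","H6","H2"]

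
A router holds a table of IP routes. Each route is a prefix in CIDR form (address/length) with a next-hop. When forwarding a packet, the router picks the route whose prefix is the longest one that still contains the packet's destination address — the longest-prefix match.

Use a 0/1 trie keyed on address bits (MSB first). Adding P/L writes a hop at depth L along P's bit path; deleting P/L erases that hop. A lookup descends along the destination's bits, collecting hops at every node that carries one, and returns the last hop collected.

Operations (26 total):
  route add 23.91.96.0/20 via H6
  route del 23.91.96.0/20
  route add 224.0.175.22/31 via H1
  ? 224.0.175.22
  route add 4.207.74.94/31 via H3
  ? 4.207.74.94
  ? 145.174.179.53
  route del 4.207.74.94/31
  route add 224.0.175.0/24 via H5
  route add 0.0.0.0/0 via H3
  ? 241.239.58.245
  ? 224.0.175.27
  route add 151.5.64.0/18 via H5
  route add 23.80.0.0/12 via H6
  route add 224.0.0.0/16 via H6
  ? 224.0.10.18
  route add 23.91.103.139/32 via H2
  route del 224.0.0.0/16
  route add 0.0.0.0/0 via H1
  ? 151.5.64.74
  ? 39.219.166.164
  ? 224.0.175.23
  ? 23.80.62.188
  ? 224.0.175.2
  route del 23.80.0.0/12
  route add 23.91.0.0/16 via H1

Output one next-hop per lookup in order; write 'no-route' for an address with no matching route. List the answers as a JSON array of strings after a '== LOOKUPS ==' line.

Process each operation:
  add 23.91.96.0/20 -> H6 at depth 20
  - 23.91.96.0/20 clear@20
  add 224.0.175.22/31 -> H1 at depth 31
  Q 224.0.175.22: descend 1110000000000000101011110001011 ; hops seen [H1] ; pick H1
  add 4.207.74.94/31 -> H3 at depth 31
  Q 4.207.74.94: descend 0000010011001111010010100101111 ; hops seen [H3] ; pick H3
  Q 145.174.179.53: descend 1 ; hops seen [∅] ; pick no-route
  - 4.207.74.94/31 clear@31
  add 224.0.175.0/24 -> H5 at depth 24
  add 0.0.0.0/0 -> H3 at depth 0
  Q 241.239.58.245: descend 111 ; hops seen [H3] ; pick H3
  Q 224.0.175.27: descend 1110000000000000101011110001 ; hops seen [H3,H5] ; pick H5
  add 151.5.64.0/18 -> H5 at depth 18
  add 23.80.0.0/12 -> H6 at depth 12
  add 224.0.0.0/16 -> H6 at depth 16
  Q 224.0.10.18: descend 1110000000000000 ; hops seen [H3,H6] ; pick H6
  add 23.91.103.139/32 -> H2 at depth 32
  - 224.0.0.0/16 clear@16
  add 0.0.0.0/0 -> H1 at depth 0
  Q 151.5.64.74: descend 100101110000010101 ; hops seen [H1,H5] ; pick H5
  Q 39.219.166.164: descend 00 ; hops seen [H1] ; pick H1
  Q 224.0.175.23: descend 1110000000000000101011110001011 ; hops seen [H1,H5,H1] ; pick H1
  Q 23.80.62.188: descend 000101110101 ; hops seen [H1,H6] ; pick H6
  Q 224.0.175.2: descend 111000000000000010101111000 ; hops seen [H1,H5] ; pick H5
  - 23.80.0.0/12 clear@12
  add 23.91.0.0/16 -> H1 at depth 16

== LOOKUPS ==
["H1","H3","no-route","H3","H5","H6","H5","H1","H1","H6","H5"]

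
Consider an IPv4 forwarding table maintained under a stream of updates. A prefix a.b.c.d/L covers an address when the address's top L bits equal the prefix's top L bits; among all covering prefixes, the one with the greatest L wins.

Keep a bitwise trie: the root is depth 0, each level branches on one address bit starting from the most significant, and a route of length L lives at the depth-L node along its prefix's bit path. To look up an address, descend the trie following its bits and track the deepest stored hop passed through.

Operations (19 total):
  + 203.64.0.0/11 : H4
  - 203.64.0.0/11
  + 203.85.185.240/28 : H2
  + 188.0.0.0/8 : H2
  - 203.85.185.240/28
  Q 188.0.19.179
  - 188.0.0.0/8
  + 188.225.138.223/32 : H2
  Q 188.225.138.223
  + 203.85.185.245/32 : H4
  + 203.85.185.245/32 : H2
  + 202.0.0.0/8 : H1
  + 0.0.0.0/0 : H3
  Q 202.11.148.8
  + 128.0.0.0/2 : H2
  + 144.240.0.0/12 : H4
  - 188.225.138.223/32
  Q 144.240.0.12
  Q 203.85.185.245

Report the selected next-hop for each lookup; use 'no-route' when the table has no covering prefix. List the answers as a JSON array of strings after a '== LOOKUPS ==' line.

Process each operation:
  + 203.64.0.0/11 (H4) depth=11
  del 203.64.0.0/11 (clear depth 11)
  + 203.85.185.240/28 (H2) depth=28
  + 188.0.0.0/8 (H2) depth=8
  del 203.85.185.240/28 (clear depth 28)
  ? 188.0.19.179  path d0:-→d1:-→d2:-→d3:-→d4:-→d5:-→d6:-→d7:-→d8:H2  best=H2
  del 188.0.0.0/8 (clear depth 8)
  + 188.225.138.223/32 (H2) depth=32
  ? 188.225.138.223  path d0:-→d1:-→d2:-→d3:-→d4:-→d5:-→d6:-→d7:-→d8:-→d9:-→d10:-→d11:-→d12:-→d13:-→d14:-→d15:-→d16:-→d17:-→d18:-→d19:-→d20:-→d21:-→d22:-→d23:-→d24:-→d25:-→d26:-→d27:-→d28:-→d29:-→d30:-→d31:-→d32:H2  best=H2
  + 203.85.185.245/32 (H4) depth=32
  + 203.85.185.245/32 (H2) depth=32
  + 202.0.0.0/8 (H1) depth=8
  + 0.0.0.0/0 (H3) depth=0
  ? 202.11.148.8  path d0:H3→d1:-→d2:-→d3:-→d4:-→d5:-→d6:-→d7:-→d8:H1  best=H1
  + 128.0.0.0/2 (H2) depth=2
  + 144.240.0.0/12 (H4) depth=12
  del 188.225.138.223/32 (clear depth 32)
  ? 144.240.0.12  path d0:H3→d1:-→d2:H2→d3:-→d4:-→d5:-→d6:-→d7:-→d8:-→d9:-→d10:-→d11:-→d12:H4  best=H4
  ? 203.85.185.245  path d0:H3→d1:-→d2:-→d3:-→d4:-→d5:-→d6:-→d7:-→d8:-→d9:-→d10:-→d11:-→d12:-→d13:-→d14:-→d15:-→d16:-→d17:-→d18:-→d19:-→d20:-→d21:-→d22:-→d23:-→d24:-→d25:-→d26:-→d27:-→d28:-→d29:-→d30:-→d31:-→d32:H2  best=H2

== LOOKUPS ==
["H2","H2","H1","H4","H2"]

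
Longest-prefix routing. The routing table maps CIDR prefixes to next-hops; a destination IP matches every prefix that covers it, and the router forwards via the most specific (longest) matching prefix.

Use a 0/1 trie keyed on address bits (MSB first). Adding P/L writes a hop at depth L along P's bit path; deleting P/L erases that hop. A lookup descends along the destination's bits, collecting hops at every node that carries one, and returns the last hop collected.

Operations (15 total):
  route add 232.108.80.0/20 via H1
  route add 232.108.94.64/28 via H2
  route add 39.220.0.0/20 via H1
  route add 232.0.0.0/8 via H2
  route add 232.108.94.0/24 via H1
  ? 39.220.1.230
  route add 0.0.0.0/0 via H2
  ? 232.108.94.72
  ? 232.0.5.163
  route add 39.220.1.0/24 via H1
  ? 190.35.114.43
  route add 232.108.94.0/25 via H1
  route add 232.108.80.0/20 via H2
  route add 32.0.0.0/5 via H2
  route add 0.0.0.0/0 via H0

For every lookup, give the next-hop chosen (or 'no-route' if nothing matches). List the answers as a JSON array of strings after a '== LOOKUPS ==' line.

Process each operation:
  add 232.108.80.0/20 -> H1 at depth 20
  add 232.108.94.64/28 -> H2 at depth 28
  add 39.220.0.0/20 -> H1 at depth 20
  add 232.0.0.0/8 -> H2 at depth 8
  add 232.108.94.0/24 -> H1 at depth 24
  Q 39.220.1.230: descend 00100111110111000000 ; hops seen [H1] ; pick H1
  add 0.0.0.0/0 -> H2 at depth 0
  Q 232.108.94.72: descend 1110100001101100010111100100 ; hops seen [H2,H2,H1,H1,H2] ; pick H2
  Q 232.0.5.163: descend 111010000 ; hops seen [H2,H2] ; pick H2
  add 39.220.1.0/24 -> H1 at depth 24
  Q 190.35.114.43: descend 1 ; hops seen [H2] ; pick H2
  add 232.108.94.0/25 -> H1 at depth 25
  add 232.108.80.0/20 -> H2 at depth 20
  add 32.0.0.0/5 -> H2 at depth 5
  add 0.0.0.0/0 -> H0 at depth 0

== LOOKUPS ==
["H1","H2","H2","H2"]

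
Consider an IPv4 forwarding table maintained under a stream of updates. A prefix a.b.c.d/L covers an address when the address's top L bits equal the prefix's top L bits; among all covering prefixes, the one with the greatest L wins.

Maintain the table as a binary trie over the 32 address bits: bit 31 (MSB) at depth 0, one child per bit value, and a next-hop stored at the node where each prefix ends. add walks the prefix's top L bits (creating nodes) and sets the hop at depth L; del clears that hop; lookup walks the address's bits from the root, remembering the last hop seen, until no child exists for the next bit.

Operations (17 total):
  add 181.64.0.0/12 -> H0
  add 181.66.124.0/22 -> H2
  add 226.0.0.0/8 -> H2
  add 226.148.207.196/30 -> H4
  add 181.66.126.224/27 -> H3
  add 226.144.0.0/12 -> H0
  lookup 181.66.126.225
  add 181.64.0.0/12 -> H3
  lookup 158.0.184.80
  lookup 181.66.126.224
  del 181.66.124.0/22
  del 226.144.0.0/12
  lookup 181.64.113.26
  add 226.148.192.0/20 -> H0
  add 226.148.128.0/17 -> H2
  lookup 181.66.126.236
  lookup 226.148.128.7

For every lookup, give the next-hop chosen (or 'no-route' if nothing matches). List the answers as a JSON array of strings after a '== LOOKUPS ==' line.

Process each operation:
  + 181.64.0.0/12 (H0) depth=12
  + 181.66.124.0/22 (H2) depth=22
  + 226.0.0.0/8 (H2) depth=8
  + 226.148.207.196/30 (H4) depth=30
  + 181.66.126.224/27 (H3) depth=27
  + 226.144.0.0/12 (H0) depth=12
  ? 181.66.126.225  path d0:-→d1:-→d2:-→d3:-→d4:-→d5:-→d6:-→d7:-→d8:-→d9:-→d10:-→d11:-→d12:H0→d13:-→d14:-→d15:-→d16:-→d17:-→d18:-→d19:-→d20:-→d21:-→d22:H2→d23:-→d24:-→d25:-→d26:-→d27:H3  best=H3
  + 181.64.0.0/12 (H3) depth=12
  ? 158.0.184.80  path d0:-→d1:-→d2:-  best=no-route
  ? 181.66.126.224  path d0:-→d1:-→d2:-→d3:-→d4:-→d5:-→d6:-→d7:-→d8:-→d9:-→d10:-→d11:-→d12:H3→d13:-→d14:-→d15:-→d16:-→d17:-→d18:-→d19:-→d20:-→d21:-→d22:H2→d23:-→d24:-→d25:-→d26:-→d27:H3  best=H3
  del 181.66.124.0/22 (clear depth 22)
  del 226.144.0.0/12 (clear depth 12)
  ? 181.64.113.26  path d0:-→d1:-→d2:-→d3:-→d4:-→d5:-→d6:-→d7:-→d8:-→d9:-→d10:-→d11:-→d12:H3→d13:-→d14:-  best=H3
  + 226.148.192.0/20 (H0) depth=20
  + 226.148.128.0/17 (H2) depth=17
  ? 181.66.126.236  path d0:-→d1:-→d2:-→d3:-→d4:-→d5:-→d6:-→d7:-→d8:-→d9:-→d10:-→d11:-→d12:H3→d13:-→d14:-→d15:-→d16:-→d17:-→d18:-→d19:-→d20:-→d21:-→d22:-→d23:-→d24:-→d25:-→d26:-→d27:H3  best=H3
  ? 226.148.128.7  path d0:-→d1:-→d2:-→d3:-→d4:-→d5:-→d6:-→d7:-→d8:H2→d9:-→d10:-→d11:-→d12:-→d13:-→d14:-→d15:-→d16:-→d17:H2  best=H2

== LOOKUPS ==
["H3","no-route","H3","H3","H3","H2"]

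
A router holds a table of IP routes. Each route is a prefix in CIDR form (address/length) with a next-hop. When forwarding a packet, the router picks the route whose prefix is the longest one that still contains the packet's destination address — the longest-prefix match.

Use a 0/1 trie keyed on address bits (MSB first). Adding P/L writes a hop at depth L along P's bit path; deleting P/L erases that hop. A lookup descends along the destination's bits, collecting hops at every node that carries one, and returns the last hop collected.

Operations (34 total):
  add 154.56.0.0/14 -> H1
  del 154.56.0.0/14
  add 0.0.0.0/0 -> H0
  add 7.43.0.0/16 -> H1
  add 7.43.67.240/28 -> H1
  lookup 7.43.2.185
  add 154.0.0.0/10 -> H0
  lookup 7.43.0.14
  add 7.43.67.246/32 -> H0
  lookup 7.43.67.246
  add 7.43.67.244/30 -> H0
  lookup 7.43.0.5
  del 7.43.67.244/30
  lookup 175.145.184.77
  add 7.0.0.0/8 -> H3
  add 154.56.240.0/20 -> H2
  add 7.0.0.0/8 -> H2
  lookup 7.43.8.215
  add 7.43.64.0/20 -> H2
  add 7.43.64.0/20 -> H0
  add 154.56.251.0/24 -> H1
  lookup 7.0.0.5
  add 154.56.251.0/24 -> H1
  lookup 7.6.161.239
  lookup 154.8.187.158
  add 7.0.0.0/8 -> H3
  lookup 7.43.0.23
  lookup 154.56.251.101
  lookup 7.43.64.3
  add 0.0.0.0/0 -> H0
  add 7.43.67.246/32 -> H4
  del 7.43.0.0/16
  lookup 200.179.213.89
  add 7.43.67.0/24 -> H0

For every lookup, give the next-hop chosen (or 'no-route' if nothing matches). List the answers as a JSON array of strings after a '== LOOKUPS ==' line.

Trace:
  + 154.56.0.0/14 (H1) depth=14
  - 154.56.0.0/14 clear@14
  + 0.0.0.0/0 (H0) depth=0
  + 7.43.0.0/16 (H1) depth=16
  + 7.43.67.240/28 (H1) depth=28
  lookup 7.43.2.185: bits 00000111001010110 walk d0:H0→d1:-→d2:-→d3:-→d4:-→d5:-→d6:-→d7:-→d8:-→d9:-→d10:-→d11:-→d12:-→d13:-→d14:-→d15:-→d16:H1→d17:- -> H1
  + 154.0.0.0/10 (H0) depth=10
  lookup 7.43.0.14: bits 00000111001010110 walk d0:H0→d1:-→d2:-→d3:-→d4:-→d5:-→d6:-→d7:-→d8:-→d9:-→d10:-→d11:-→d12:-→d13:-→d14:-→d15:-→d16:H1→d17:- -> H1
  + 7.43.67.246/32 (H0) depth=32
  lookup 7.43.67.246: bits 00000111001010110100001111110110 walk d0:H0→d1:-→d2:-→d3:-→d4:-→d5:-→d6:-→d7:-→d8:-→d9:-→d10:-→d11:-→d12:-→d13:-→d14:-→d15:-→d16:H1→d17:-→d18:-→d19:-→d20:-→d21:-→d22:-→d23:-→d24:-→d25:-→d26:-→d27:-→d28:H1→d29:-→d30:-→d31:-→d32:H0 -> H0
  + 7.43.67.244/30 (H0) depth=30
  lookup 7.43.0.5: bits 00000111001010110 walk d0:H0→d1:-→d2:-→d3:-→d4:-→d5:-→d6:-→d7:-→d8:-→d9:-→d10:-→d11:-→d12:-→d13:-→d14:-→d15:-→d16:H1→d17:- -> H1
  - 7.43.67.244/30 clear@30
  lookup 175.145.184.77: bits 10 walk d0:H0→d1:-→d2:- -> H0
  + 7.0.0.0/8 (H3) depth=8
  + 154.56.240.0/20 (H2) depth=20
  + 7.0.0.0/8 (H2) depth=8
  lookup 7.43.8.215: bits 00000111001010110 walk d0:H0→d1:-→d2:-→d3:-→d4:-→d5:-→d6:-→d7:-→d8:H2→d9:-→d10:-→d11:-→d12:-→d13:-→d14:-→d15:-→d16:H1→d17:- -> H1
  + 7.43.64.0/20 (H2) depth=20
  + 7.43.64.0/20 (H0) depth=20
  + 154.56.251.0/24 (H1) depth=24
  lookup 7.0.0.5: bits 0000011100 walk d0:H0→d1:-→d2:-→d3:-→d4:-→d5:-→d6:-→d7:-→d8:H2→d9:-→d10:- -> H2
  + 154.56.251.0/24 (H1) depth=24
  lookup 7.6.161.239: bits 0000011100 walk d0:H0→d1:-→d2:-→d3:-→d4:-→d5:-→d6:-→d7:-→d8:H2→d9:-→d10:- -> H2
  lookup 154.8.187.158: bits 1001101000 walk d0:H0→d1:-→d2:-→d3:-→d4:-→d5:-→d6:-→d7:-→d8:-→d9:-→d10:H0 -> H0
  + 7.0.0.0/8 (H3) depth=8
  lookup 7.43.0.23: bits 00000111001010110 walk d0:H0→d1:-→d2:-→d3:-→d4:-→d5:-→d6:-→d7:-→d8:H3→d9:-→d10:-→d11:-→d12:-→d13:-→d14:-→d15:-→d16:H1→d17:- -> H1
  lookup 154.56.251.101: bits 100110100011100011111011 walk d0:H0→d1:-→d2:-→d3:-→d4:-→d5:-→d6:-→d7:-→d8:-→d9:-→d10:H0→d11:-→d12:-→d13:-→d14:-→d15:-→d16:-→d17:-→d18:-→d19:-→d20:H2→d21:-→d22:-→d23:-→d24:H1 -> H1
  lookup 7.43.64.3: bits 0000011100101011010000 walk d0:H0→d1:-→d2:-→d3:-→d4:-→d5:-→d6:-→d7:-→d8:H3→d9:-→d10:-→d11:-→d12:-→d13:-→d14:-→d15:-→d16:H1→d17:-→d18:-→d19:-→d20:H0→d21:-→d22:- -> H0
  + 0.0.0.0/0 (H0) depth=0
  + 7.43.67.246/32 (H4) depth=32
  - 7.43.0.0/16 clear@16
  lookup 200.179.213.89: bits 1 walk d0:H0→d1:- -> H0
  + 7.43.67.0/24 (H0) depth=24

== LOOKUPS ==
["H1","H1","H0","H1","H0","H1","H2","H2","H0","H1","H1","H0","H0"]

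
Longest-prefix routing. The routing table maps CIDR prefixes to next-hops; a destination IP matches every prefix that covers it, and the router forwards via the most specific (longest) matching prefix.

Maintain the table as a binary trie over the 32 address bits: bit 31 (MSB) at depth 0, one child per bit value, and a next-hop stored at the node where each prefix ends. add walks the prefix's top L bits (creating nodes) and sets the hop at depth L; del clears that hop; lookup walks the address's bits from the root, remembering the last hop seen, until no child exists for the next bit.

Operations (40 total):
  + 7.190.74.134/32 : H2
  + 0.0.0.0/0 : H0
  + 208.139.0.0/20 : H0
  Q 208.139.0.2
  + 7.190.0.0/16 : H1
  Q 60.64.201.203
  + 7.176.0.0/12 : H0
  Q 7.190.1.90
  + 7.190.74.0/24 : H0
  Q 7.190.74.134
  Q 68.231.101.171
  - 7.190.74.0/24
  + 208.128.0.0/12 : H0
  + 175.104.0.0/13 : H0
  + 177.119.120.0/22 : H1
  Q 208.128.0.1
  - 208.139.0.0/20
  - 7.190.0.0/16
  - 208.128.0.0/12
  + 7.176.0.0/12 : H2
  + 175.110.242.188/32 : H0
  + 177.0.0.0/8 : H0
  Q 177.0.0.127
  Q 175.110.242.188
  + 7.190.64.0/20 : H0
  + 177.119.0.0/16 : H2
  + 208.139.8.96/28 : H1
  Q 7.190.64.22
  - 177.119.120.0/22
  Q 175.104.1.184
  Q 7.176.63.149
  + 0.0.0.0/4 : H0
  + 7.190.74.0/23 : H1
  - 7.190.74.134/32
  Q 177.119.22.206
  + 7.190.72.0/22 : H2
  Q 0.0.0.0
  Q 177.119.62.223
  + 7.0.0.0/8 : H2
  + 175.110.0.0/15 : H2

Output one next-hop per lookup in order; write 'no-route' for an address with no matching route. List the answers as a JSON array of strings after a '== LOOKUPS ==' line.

Trace:
  + 7.190.74.134/32 (H2) depth=32
  + 0.0.0.0/0 (H0) depth=0
  + 208.139.0.0/20 (H0) depth=20
  ? 208.139.0.2  path d0:H0→d1:-→d2:-→d3:-→d4:-→d5:-→d6:-→d7:-→d8:-→d9:-→d10:-→d11:-→d12:-→d13:-→d14:-→d15:-→d16:-→d17:-→d18:-→d19:-→d20:H0  best=H0
  + 7.190.0.0/16 (H1) depth=16
  ? 60.64.201.203  path d0:H0→d1:-→d2:-  best=H0
  + 7.176.0.0/12 (H0) depth=12
  ? 7.190.1.90  path d0:H0→d1:-→d2:-→d3:-→d4:-→d5:-→d6:-→d7:-→d8:-→d9:-→d10:-→d11:-→d12:H0→d13:-→d14:-→d15:-→d16:H1→d17:-  best=H1
  + 7.190.74.0/24 (H0) depth=24
  ? 7.190.74.134  path d0:H0→d1:-→d2:-→d3:-→d4:-→d5:-→d6:-→d7:-→d8:-→d9:-→d10:-→d11:-→d12:H0→d13:-→d14:-→d15:-→d16:H1→d17:-→d18:-→d19:-→d20:-→d21:-→d22:-→d23:-→d24:H0→d25:-→d26:-→d27:-→d28:-→d29:-→d30:-→d31:-→d32:H2  best=H2
  ? 68.231.101.171  path d0:H0→d1:-  best=H0
  - 7.190.74.0/24 clear@24
  + 208.128.0.0/12 (H0) depth=12
  + 175.104.0.0/13 (H0) depth=13
  + 177.119.120.0/22 (H1) depth=22
  ? 208.128.0.1  path d0:H0→d1:-→d2:-→d3:-→d4:-→d5:-→d6:-→d7:-→d8:-→d9:-→d10:-→d11:-→d12:H0  best=H0
  - 208.139.0.0/20 clear@20
  - 7.190.0.0/16 clear@16
  - 208.128.0.0/12 clear@12
  + 7.176.0.0/12 (H2) depth=12
  + 175.110.242.188/32 (H0) depth=32
  + 177.0.0.0/8 (H0) depth=8
  ? 177.0.0.127  path d0:H0→d1:-→d2:-→d3:-→d4:-→d5:-→d6:-→d7:-→d8:H0→d9:-  best=H0
  ? 175.110.242.188  path d0:H0→d1:-→d2:-→d3:-→d4:-→d5:-→d6:-→d7:-→d8:-→d9:-→d10:-→d11:-→d12:-→d13:H0→d14:-→d15:-→d16:-→d17:-→d18:-→d19:-→d20:-→d21:-→d22:-→d23:-→d24:-→d25:-→d26:-→d27:-→d28:-→d29:-→d30:-→d31:-→d32:H0  best=H0
  + 7.190.64.0/20 (H0) depth=20
  + 177.119.0.0/16 (H2) depth=16
  + 208.139.8.96/28 (H1) depth=28
  ? 7.190.64.22  path d0:H0→d1:-→d2:-→d3:-→d4:-→d5:-→d6:-→d7:-→d8:-→d9:-→d10:-→d11:-→d12:H2→d13:-→d14:-→d15:-→d16:-→d17:-→d18:-→d19:-→d20:H0  best=H0
  - 177.119.120.0/22 clear@22
  ? 175.104.1.184  path d0:H0→d1:-→d2:-→d3:-→d4:-→d5:-→d6:-→d7:-→d8:-→d9:-→d10:-→d11:-→d12:-→d13:H0  best=H0
  ? 7.176.63.149  path d0:H0→d1:-→d2:-→d3:-→d4:-→d5:-→d6:-→d7:-→d8:-→d9:-→d10:-→d11:-→d12:H2  best=H2
  + 0.0.0.0/4 (H0) depth=4
  + 7.190.74.0/23 (H1) depth=23
  - 7.190.74.134/32 clear@32
  ? 177.119.22.206  path d0:H0→d1:-→d2:-→d3:-→d4:-→d5:-→d6:-→d7:-→d8:H0→d9:-→d10:-→d11:-→d12:-→d13:-→d14:-→d15:-→d16:H2→d17:-  best=H2
  + 7.190.72.0/22 (H2) depth=22
  ? 0.0.0.0  path d0:H0→d1:-→d2:-→d3:-→d4:H0→d5:-  best=H0
  ? 177.119.62.223  path d0:H0→d1:-→d2:-→d3:-→d4:-→d5:-→d6:-→d7:-→d8:H0→d9:-→d10:-→d11:-→d12:-→d13:-→d14:-→d15:-→d16:H2→d17:-  best=H2
  + 7.0.0.0/8 (H2) depth=8
  + 175.110.0.0/15 (H2) depth=15

== LOOKUPS ==
["H0","H0","H1","H2","H0","H0","H0","H0","H0","H0","H2","H2","H0","H2"]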